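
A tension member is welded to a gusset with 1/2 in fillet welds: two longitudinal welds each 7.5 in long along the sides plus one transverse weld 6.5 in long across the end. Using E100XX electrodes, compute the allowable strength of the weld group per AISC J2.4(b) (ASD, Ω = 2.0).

E100XX → F_EXX = 100 ksi.
t_e = 0.707 × 0.5 = 0.3535 in.
R_nwl = 0.6 × 100 × 0.3535 × 15 = 318.1 kip (longitudinal, 2 welds).
R_nwt = 0.6 × 100 × 0.3535 × 6.5 = 137.9 kip (transverse, base value).
(i) R_nwl + R_nwt = 456 kip; (ii) 0.85 R_nwl + 1.5 R_nwt = 477.2 kip.
R_n = max = 477.2 kip [governs: (ii)]; R_n/Ω = 238.6 kip.

R_n/Ω ≈ 239 kip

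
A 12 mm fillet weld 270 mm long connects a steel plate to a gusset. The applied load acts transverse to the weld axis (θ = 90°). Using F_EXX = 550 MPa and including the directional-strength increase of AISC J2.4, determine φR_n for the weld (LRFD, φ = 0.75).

t_e = 0.707 × 12 = 8.484 mm; A_we = 8.484 × 270 = 2291 mm².
Directional factor: 1.0 + 0.5 sin^1.5(90°) = 1.5.
F_nw = 0.6 × 550 × 1.5 = 495 MPa.
φR_n = 0.75 × 495 × 2291 × 10⁻³ = 850.4 kN.

φR_n ≈ 850 kN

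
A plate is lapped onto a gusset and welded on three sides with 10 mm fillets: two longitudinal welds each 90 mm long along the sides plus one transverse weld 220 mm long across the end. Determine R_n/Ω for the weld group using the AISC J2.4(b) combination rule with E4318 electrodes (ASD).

R_n/Ω ≈ 441 kN

E43XX → F_EXX = 430 MPa.
t_e = 0.707 × 10 = 7.07 mm.
R_nwl = 0.6 × 430 × 7.07 × 180 × 10⁻³ = 328.3 kN (longitudinal, 2 welds).
R_nwt = 0.6 × 430 × 7.07 × 220 × 10⁻³ = 401.3 kN (transverse, base value).
(i) R_nwl + R_nwt = 729.6 kN; (ii) 0.85 R_nwl + 1.5 R_nwt = 881 kN.
R_n = max = 881 kN [governs: (ii)]; R_n/Ω = 440.5 kN.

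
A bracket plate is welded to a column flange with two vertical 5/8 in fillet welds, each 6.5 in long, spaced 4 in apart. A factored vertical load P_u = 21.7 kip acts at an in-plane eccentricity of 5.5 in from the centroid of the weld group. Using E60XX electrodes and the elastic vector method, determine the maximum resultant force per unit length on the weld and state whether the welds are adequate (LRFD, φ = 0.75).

E60XX → F_EXX = 60 ksi.
Total weld length L_w = 13 in. Treat welds as unit-width lines.
Polar moment about centroid: J = 2[d³/12 + d(b/2)²] = 2[6.5³/12 + 6.5×2²] = 97.77 in³.
Direct shear f_v = P/L_w = 21.7 / 13 = 1.669 kip/in (vertical).
Torsion M = P·e = 21.7 × 5.5 = 119.35 kip·in.
Critical point at (x, y) = (2, 3.25) from centroid. f_tx = M·y/J = 3.967 kip/in; f_ty = M·x/J = 2.441 kip/in.
Resultant f_max = √[f_tx² + (f_v + f_ty)²] = √[3.967² + (1.669 + 2.441)²] = 5.713 kip/in.
Capacity per unit length: φr_n = 0.75 × 0.6 × 60 × (0.707 × 0.625) = 11.93 kip/in.
5.713 ≤ 11.93 → adequate.

f_max ≈ 5.71 kip/in; adequate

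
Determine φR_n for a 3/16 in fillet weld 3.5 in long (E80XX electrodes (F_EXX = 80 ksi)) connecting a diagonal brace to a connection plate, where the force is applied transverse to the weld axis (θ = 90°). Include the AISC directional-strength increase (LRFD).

φR_n ≈ 25.1 kips

t_e = 0.707 × 0.1875 = 0.1326 in; A_we = 0.1326 × 3.5 = 0.464 in².
Directional factor: 1.0 + 0.5 sin^1.5(90°) = 1.5.
F_nw = 0.6 × 80 × 1.5 = 72 ksi.
φR_n = 0.75 × 72 × 0.464 = 25.05 kips.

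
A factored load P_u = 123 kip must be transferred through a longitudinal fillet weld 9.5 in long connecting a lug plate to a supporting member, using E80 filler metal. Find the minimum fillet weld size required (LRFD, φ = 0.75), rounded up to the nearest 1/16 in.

w = 9/16 in

E80XX → F_EXX = 80 ksi.
Total weld length L = 9.5 in.
Required throat t_e = P_u / (φ × 0.6 F_EXX × L) = 123 / (0.75 × 0.6 × 80 × 9.5) = 0.3596 in.
Required leg w = t_e / 0.707 = 0.5087 in → use 9/16 in.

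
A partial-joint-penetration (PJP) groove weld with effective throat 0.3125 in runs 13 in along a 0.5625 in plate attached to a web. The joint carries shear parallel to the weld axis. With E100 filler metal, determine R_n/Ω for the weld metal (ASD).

E100XX → F_EXX = 100 ksi.
Effective throat (given) t_e = 0.3125 in.
A_we = 0.3125 × 13 = 4.062 in².
F_nw = 0.6 F_EXX = 60 ksi.
R_n/Ω = (60 × 4.062) / 2.0 = 121.9 kips.

R_n/Ω ≈ 122 kips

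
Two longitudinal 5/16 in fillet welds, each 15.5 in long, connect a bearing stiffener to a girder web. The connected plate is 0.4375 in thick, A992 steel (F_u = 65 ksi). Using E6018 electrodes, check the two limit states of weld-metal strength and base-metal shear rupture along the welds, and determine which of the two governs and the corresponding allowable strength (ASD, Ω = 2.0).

E60XX → F_EXX = 60 ksi.
t_e = 0.707 × 0.3125 = 0.2209 in; L = 31 in.
Weld metal: R_n/Ω = (1/2.0) × 0.6 × 60 × 0.2209 × 31 = 123.3 kip.
Base metal (shear rupture): R_n/Ω = (1/2.0) × 0.6 × 65 × 0.4375 × 31 = 264.5 kip.
Governing: weld metal.

R_n/Ω ≈ 123 kip (weld metal governs)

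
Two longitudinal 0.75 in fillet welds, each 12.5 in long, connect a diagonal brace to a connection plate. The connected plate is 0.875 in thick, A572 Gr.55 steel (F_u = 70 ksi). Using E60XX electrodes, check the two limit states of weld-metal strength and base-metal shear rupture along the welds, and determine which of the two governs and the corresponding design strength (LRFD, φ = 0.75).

E60XX → F_EXX = 60 ksi.
t_e = 0.707 × 0.75 = 0.5302 in; L = 25 in.
Weld metal: φR_n = 0.75 × 0.6 × 60 × 0.5302 × 25 = 357.9 kip.
Base metal (shear rupture): φR_n = 0.75 × 0.6 × 70 × 0.875 × 25 = 689.1 kip.
Governing: weld metal.

φR_n ≈ 358 kip (weld metal governs)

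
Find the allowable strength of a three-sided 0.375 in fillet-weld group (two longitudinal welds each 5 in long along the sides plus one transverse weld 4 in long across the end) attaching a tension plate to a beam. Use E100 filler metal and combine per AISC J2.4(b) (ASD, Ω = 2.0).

E100XX → F_EXX = 100 ksi.
t_e = 0.707 × 0.375 = 0.2651 in.
R_nwl = 0.6 × 100 × 0.2651 × 10 = 159.1 kip (longitudinal, 2 welds).
R_nwt = 0.6 × 100 × 0.2651 × 4 = 63.63 kip (transverse, base value).
(i) R_nwl + R_nwt = 222.7 kip; (ii) 0.85 R_nwl + 1.5 R_nwt = 230.7 kip.
R_n = max = 230.7 kip [governs: (ii)]; R_n/Ω = 115.3 kip.

R_n/Ω ≈ 115 kip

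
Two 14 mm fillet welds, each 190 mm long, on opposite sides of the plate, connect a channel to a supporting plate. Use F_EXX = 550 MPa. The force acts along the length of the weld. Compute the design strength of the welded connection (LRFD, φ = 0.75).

Effective throat t_e = 0.707 × 14 = 9.898 mm.
Total length L = 380 mm; A_we = 9.898 × 380 = 3761 mm².
F_nw = 0.6 F_EXX = 0.6 × 550 = 330 MPa.
φR_n = 0.75 × 330 × 3761 × 10⁻³ = 930.9 kN.

φR_n ≈ 931 kN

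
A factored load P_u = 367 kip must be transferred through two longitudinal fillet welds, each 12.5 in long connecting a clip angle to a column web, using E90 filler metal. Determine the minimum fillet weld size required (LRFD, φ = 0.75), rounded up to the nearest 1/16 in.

E90XX → F_EXX = 90 ksi.
Total weld length L = 25 in.
Required throat t_e = P_u / (φ × 0.6 F_EXX × L) = 367 / (0.75 × 0.6 × 90 × 25) = 0.3625 in.
Required leg w = t_e / 0.707 = 0.5127 in → use 9/16 in.

w = 9/16 in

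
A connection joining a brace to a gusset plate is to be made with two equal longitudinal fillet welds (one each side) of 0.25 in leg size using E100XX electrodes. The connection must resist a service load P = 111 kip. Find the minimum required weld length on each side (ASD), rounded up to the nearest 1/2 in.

L = 10.5 in on each side

E100XX → F_EXX = 100 ksi.
Throat t_e = 0.707 × 0.25 = 0.1767 in.
r_n/Ω = (0.6 × 100 × 0.1767) / 2.0 = 5.302 kip/in.
L_req = P / (r_n/Ω) = 111 / 5.302 = 20.93 in total.
Per side: 20.93 / 2 = 10.47 in.
Round up → use L = 10.5 in on each side.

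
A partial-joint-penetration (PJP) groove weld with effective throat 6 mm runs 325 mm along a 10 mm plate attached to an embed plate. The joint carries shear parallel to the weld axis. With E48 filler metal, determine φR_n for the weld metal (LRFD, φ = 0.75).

E48XX → F_EXX = 480 MPa.
Effective throat (given) t_e = 6 mm.
A_we = 6 × 325 = 1950 mm².
F_nw = 0.6 F_EXX = 288 MPa.
φR_n = 0.75 × 288 × 1950 × 10⁻³ = 421.2 kN.

φR_n ≈ 421 kN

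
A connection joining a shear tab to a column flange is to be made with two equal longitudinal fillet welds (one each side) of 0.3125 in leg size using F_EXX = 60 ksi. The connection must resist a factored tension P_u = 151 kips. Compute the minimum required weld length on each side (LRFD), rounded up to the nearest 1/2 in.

L = 13 in on each side

Throat t_e = 0.707 × 0.3125 = 0.2209 in.
φr_n = 0.75 × 0.6 × 60 × 0.2209 = 5.965 kips/in.
L_req = P_u / φr_n = 151 / 5.965 = 25.31 in total.
Per side: 25.31 / 2 = 12.66 in.
Round up → use L = 13 in on each side.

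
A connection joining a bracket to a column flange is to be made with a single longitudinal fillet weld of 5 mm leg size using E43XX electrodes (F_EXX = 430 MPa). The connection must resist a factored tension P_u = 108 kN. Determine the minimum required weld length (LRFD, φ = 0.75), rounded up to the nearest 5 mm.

L = 160 mm

Throat t_e = 0.707 × 5 = 3.535 mm.
φr_n = 0.75 × 0.6 × 430 × 3.535 × 10⁻³ = 0.684 kN/mm.
L_req = P_u / φr_n = 108 / 0.684 = 157.9 mm total.
Round up → use L = 160 mm.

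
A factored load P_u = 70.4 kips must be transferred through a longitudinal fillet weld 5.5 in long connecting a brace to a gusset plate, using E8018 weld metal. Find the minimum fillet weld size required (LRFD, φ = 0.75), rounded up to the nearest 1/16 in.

w = 9/16 in

E80XX → F_EXX = 80 ksi.
Total weld length L = 5.5 in.
Required throat t_e = P_u / (φ × 0.6 F_EXX × L) = 70.4 / (0.75 × 0.6 × 80 × 5.5) = 0.3556 in.
Required leg w = t_e / 0.707 = 0.5029 in → use 9/16 in.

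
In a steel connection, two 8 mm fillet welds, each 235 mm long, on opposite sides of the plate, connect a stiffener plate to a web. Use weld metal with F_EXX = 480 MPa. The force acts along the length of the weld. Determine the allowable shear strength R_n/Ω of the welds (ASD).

R_n/Ω ≈ 383 kN

Effective throat t_e = 0.707 × 8 = 5.656 mm.
Total length L = 470 mm; A_we = 5.656 × 470 = 2658 mm².
F_nw = 0.6 F_EXX = 0.6 × 480 = 288 MPa.
R_n = 288 × 2658 × 10⁻³ = 765.6 kN; R_n/Ω = 765.6/2.0 = 382.8 kN.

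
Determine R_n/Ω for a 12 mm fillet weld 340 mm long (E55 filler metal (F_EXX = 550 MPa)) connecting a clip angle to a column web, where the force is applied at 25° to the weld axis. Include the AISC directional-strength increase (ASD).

t_e = 0.707 × 12 = 8.484 mm; A_we = 8.484 × 340 = 2885 mm².
Directional factor: 1.0 + 0.5 sin^1.5(25°) = 1.137.
F_nw = 0.6 × 550 × 1.137 = 375.3 MPa.
R_n/Ω = (375.3 × 2885) / 2.0 × 10⁻³ = 541.3 kN.

R_n/Ω ≈ 541 kN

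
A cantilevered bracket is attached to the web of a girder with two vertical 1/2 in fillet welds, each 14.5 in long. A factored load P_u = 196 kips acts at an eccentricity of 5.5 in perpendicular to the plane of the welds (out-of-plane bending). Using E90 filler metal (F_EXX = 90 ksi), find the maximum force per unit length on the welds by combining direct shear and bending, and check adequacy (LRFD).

f_max ≈ 16.8 kip/in; NOT adequate

L_w = 2 × 14.5 = 29 in; section modulus (unit throat) S = 2 × L²/6 = 70.08 in².
Direct shear f_v = P/L_w = 196/29 = 6.759 kip/in.
Moment M = P × e = 196 × 5.5 = 1078 kip·in; bending f_b = M/S = 15.38 kip/in.
f_max = √(f_v² + f_b²) = √(6.759² + 15.38²) = 16.8 kip/in.
φr_n = 0.75 × 0.6 × 90 × (0.707 × 0.5) = 14.32 kip/in → NOT adequate.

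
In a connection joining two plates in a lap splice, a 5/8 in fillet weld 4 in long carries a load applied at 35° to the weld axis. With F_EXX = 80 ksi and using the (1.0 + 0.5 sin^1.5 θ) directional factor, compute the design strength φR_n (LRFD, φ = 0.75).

φR_n ≈ 77.5 kip

t_e = 0.707 × 0.625 = 0.4419 in; A_we = 0.4419 × 4 = 1.767 in².
Directional factor: 1.0 + 0.5 sin^1.5(35°) = 1.217.
F_nw = 0.6 × 80 × 1.217 = 58.43 ksi.
φR_n = 0.75 × 58.43 × 1.767 = 77.45 kip.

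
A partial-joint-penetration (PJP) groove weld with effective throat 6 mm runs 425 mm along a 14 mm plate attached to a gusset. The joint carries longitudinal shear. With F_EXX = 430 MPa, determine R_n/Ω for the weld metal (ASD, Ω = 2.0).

Effective throat (given) t_e = 6 mm.
A_we = 6 × 425 = 2550 mm².
F_nw = 0.6 F_EXX = 258 MPa.
R_n/Ω = (258 × 2550) / 2.0 × 10⁻³ = 328.9 kN.

R_n/Ω ≈ 329 kN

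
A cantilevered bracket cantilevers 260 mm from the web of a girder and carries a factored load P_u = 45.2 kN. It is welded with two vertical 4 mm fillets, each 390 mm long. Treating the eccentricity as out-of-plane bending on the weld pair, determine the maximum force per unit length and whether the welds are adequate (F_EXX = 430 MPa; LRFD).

f_max ≈ 239 N/mm; adequate

L_w = 2 × 390 = 780 mm; section modulus (unit throat) S = 2 × L²/6 = 50700 mm².
Direct shear f_v = P/L_w = 45.2×10³/780 = 57.95 N/mm.
Moment M = P × e = 45.2×10³ × 260 = 11752000 N·mm; bending f_b = M/S = 231.8 N/mm.
f_max = √(f_v² + f_b²) = √(57.95² + 231.8²) = 238.9 N/mm.
φr_n = 0.75 × 0.6 × 430 × (0.707 × 4) = 547.2 N/mm → adequate.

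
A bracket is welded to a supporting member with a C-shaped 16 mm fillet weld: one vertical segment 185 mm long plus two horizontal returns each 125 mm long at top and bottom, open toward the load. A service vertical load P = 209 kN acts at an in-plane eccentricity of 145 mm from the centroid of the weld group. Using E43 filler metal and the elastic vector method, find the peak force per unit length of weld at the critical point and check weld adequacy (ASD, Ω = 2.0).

f_max ≈ 1520 N/mm; NOT adequate

E43XX → F_EXX = 430 MPa.
Total weld length L_w = 435 mm. Treat welds as unit-width lines.
Centroid: x̄ = 2×125×62.5 / 435 = 35.92 mm from the vertical weld.
Polar moment about centroid: J = I_x + I_y = [185³/12 + 2×125×92.5²] + [185×35.92² + 2(125³/12 + 125×26.58²)] = 3408000 mm³.
Direct shear f_v = P/L_w = 209×10³ / 435 = 480.5 N/mm (vertical).
Torsion M = P·e = 209×10³ × 145 = 30305000 N·mm.
Critical point at (x, y) = (89.08, 92.5) from centroid. f_tx = M·y/J = 822.7 N/mm; f_ty = M·x/J = 792.2 N/mm.
Resultant f_max = √[f_tx² + (f_v + f_ty)²] = √[822.7² + (480.5 + 792.2)²] = 1515 N/mm.
Capacity per unit length: r_n/Ω = (1/2.0) × 0.6 × 430 × (0.707 × 16) = 1459 N/mm.
1515 > 1459 → NOT adequate.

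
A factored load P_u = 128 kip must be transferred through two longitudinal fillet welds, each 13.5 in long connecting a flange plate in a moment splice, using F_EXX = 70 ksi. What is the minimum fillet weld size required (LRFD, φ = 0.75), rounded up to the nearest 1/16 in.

w = 1/4 in

Total weld length L = 27 in.
Required throat t_e = P_u / (φ × 0.6 F_EXX × L) = 128 / (0.75 × 0.6 × 70 × 27) = 0.1505 in.
Required leg w = t_e / 0.707 = 0.2129 in → use 1/4 in.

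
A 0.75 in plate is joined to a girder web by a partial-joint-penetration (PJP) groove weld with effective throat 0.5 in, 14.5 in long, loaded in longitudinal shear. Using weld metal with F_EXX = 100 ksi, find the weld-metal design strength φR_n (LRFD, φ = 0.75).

φR_n ≈ 326 kips

Effective throat (given) t_e = 0.5 in.
A_we = 0.5 × 14.5 = 7.25 in².
F_nw = 0.6 F_EXX = 60 ksi.
φR_n = 0.75 × 60 × 7.25 = 326.2 kips.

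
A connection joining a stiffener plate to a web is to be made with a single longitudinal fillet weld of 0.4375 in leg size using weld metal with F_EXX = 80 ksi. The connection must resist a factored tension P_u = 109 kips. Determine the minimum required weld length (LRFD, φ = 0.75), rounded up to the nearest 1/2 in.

L = 10 in

Throat t_e = 0.707 × 0.4375 = 0.3093 in.
φr_n = 0.75 × 0.6 × 80 × 0.3093 = 11.14 kips/in.
L_req = P_u / φr_n = 109 / 11.14 = 9.789 in total.
Round up → use L = 10 in.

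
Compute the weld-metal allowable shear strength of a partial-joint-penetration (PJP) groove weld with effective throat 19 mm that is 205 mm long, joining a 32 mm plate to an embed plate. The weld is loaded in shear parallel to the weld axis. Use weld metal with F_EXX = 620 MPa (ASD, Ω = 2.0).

R_n/Ω ≈ 724 kN

Effective throat (given) t_e = 19 mm.
A_we = 19 × 205 = 3895 mm².
F_nw = 0.6 F_EXX = 372 MPa.
R_n/Ω = (372 × 3895) / 2.0 × 10⁻³ = 724.5 kN.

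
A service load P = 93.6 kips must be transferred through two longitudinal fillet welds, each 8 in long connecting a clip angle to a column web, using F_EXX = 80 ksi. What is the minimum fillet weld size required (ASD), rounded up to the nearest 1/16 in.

Total weld length L = 16 in.
Required throat t_e = P × Ω / (0.6 F_EXX × L) = 93.6 × 2.0 / (0.6 × 80 × 16) = 0.2437 in.
Required leg w = t_e / 0.707 = 0.3448 in → use 3/8 in.

w = 3/8 in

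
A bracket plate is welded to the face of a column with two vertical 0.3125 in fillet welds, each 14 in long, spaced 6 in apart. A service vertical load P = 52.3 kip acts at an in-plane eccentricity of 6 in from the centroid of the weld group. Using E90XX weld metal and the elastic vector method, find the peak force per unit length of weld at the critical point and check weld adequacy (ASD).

E90XX → F_EXX = 90 ksi.
Total weld length L_w = 28 in. Treat welds as unit-width lines.
Polar moment about centroid: J = 2[d³/12 + d(b/2)²] = 2[14³/12 + 14×3²] = 709.3 in³.
Direct shear f_v = P/L_w = 52.3 / 28 = 1.868 kip/in (vertical).
Torsion M = P·e = 52.3 × 6 = 313.8 kip·in.
Critical point at (x, y) = (3, 7) from centroid. f_tx = M·y/J = 3.097 kip/in; f_ty = M·x/J = 1.327 kip/in.
Resultant f_max = √[f_tx² + (f_v + f_ty)²] = √[3.097² + (1.868 + 1.327)²] = 4.449 kip/in.
Capacity per unit length: r_n/Ω = (1/2.0) × 0.6 × 90 × (0.707 × 0.3125) = 5.965 kip/in.
4.449 ≤ 5.965 → adequate.

f_max ≈ 4.45 kip/in; adequate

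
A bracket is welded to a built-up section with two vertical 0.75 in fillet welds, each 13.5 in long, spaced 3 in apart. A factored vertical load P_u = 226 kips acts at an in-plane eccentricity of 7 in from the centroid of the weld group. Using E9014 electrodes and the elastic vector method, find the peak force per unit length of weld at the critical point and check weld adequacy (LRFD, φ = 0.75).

f_max ≈ 26.3 kip/in; NOT adequate

E90XX → F_EXX = 90 ksi.
Total weld length L_w = 27 in. Treat welds as unit-width lines.
Polar moment about centroid: J = 2[d³/12 + d(b/2)²] = 2[13.5³/12 + 13.5×1.5²] = 470.8 in³.
Direct shear f_v = P/L_w = 226 / 27 = 8.37 kip/in (vertical).
Torsion M = P·e = 226 × 7 = 1582 kip·in.
Critical point at (x, y) = (1.5, 6.75) from centroid. f_tx = M·y/J = 22.68 kip/in; f_ty = M·x/J = 5.04 kip/in.
Resultant f_max = √[f_tx² + (f_v + f_ty)²] = √[22.68² + (8.37 + 5.04)²] = 26.35 kip/in.
Capacity per unit length: φr_n = 0.75 × 0.6 × 90 × (0.707 × 0.75) = 21.48 kip/in.
26.35 > 21.48 → NOT adequate.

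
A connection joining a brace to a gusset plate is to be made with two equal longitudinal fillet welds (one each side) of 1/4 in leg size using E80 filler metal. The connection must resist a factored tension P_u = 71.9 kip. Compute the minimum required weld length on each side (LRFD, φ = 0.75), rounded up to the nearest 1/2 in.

L = 6 in on each side

E80XX → F_EXX = 80 ksi.
Throat t_e = 0.707 × 0.25 = 0.1767 in.
φr_n = 0.75 × 0.6 × 80 × 0.1767 = 6.363 kip/in.
L_req = P_u / φr_n = 71.9 / 6.363 = 11.3 in total.
Per side: 11.3 / 2 = 5.65 in.
Round up → use L = 6 in on each side.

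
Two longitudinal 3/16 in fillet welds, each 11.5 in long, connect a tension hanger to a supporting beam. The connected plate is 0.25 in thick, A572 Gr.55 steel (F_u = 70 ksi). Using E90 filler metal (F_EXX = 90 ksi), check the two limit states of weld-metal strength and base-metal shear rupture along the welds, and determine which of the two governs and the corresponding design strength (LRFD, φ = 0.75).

t_e = 0.707 × 0.1875 = 0.1326 in; L = 23 in.
Weld metal: φR_n = 0.75 × 0.6 × 90 × 0.1326 × 23 = 123.5 kip.
Base metal (shear rupture): φR_n = 0.75 × 0.6 × 70 × 0.25 × 23 = 181.1 kip.
Governing: weld metal.

φR_n ≈ 123 kip (weld metal governs)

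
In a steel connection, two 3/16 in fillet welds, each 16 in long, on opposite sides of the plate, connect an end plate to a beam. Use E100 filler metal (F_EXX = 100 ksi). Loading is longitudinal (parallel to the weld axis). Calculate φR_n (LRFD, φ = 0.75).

φR_n ≈ 191 kip

Effective throat t_e = 0.707 × 0.1875 = 0.1326 in.
Total length L = 32 in; A_we = 0.1326 × 32 = 4.242 in².
F_nw = 0.6 F_EXX = 0.6 × 100 = 60 ksi.
φR_n = 0.75 × 60 × 4.242 = 190.9 kip.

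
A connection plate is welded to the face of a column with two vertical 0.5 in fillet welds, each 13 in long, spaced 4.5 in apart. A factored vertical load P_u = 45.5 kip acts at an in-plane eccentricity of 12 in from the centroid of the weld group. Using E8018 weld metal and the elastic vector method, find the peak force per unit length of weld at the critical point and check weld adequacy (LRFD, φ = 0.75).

f_max ≈ 8.28 kip/in; adequate

E80XX → F_EXX = 80 ksi.
Total weld length L_w = 26 in. Treat welds as unit-width lines.
Polar moment about centroid: J = 2[d³/12 + d(b/2)²] = 2[13³/12 + 13×2.25²] = 497.8 in³.
Direct shear f_v = P/L_w = 45.5 / 26 = 1.75 kip/in (vertical).
Torsion M = P·e = 45.5 × 12 = 546 kip·in.
Critical point at (x, y) = (2.25, 6.5) from centroid. f_tx = M·y/J = 7.129 kip/in; f_ty = M·x/J = 2.468 kip/in.
Resultant f_max = √[f_tx² + (f_v + f_ty)²] = √[7.129² + (1.75 + 2.468)²] = 8.284 kip/in.
Capacity per unit length: φr_n = 0.75 × 0.6 × 80 × (0.707 × 0.5) = 12.73 kip/in.
8.284 ≤ 12.73 → adequate.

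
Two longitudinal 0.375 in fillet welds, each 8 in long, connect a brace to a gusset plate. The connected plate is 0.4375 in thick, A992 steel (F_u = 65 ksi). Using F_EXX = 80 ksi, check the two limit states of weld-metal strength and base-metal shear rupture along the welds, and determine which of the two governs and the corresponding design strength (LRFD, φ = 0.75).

φR_n ≈ 153 kip (weld metal governs)

t_e = 0.707 × 0.375 = 0.2651 in; L = 16 in.
Weld metal: φR_n = 0.75 × 0.6 × 80 × 0.2651 × 16 = 152.7 kip.
Base metal (shear rupture): φR_n = 0.75 × 0.6 × 65 × 0.4375 × 16 = 204.8 kip.
Governing: weld metal.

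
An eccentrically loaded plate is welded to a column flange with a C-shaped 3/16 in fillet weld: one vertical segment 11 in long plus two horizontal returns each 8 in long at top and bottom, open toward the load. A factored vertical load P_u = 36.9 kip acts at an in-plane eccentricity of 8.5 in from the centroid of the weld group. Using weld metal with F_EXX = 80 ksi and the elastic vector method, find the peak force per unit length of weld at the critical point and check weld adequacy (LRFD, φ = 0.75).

Total weld length L_w = 27 in. Treat welds as unit-width lines.
Centroid: x̄ = 2×8×4 / 27 = 2.37 in from the vertical weld.
Polar moment about centroid: J = I_x + I_y = [11³/12 + 2×8×5.5²] + [11×2.37² + 2(8³/12 + 8×1.63²)] = 784.5 in³.
Direct shear f_v = P/L_w = 36.9 / 27 = 1.367 kip/in (vertical).
Torsion M = P·e = 36.9 × 8.5 = 313.65 kip·in.
Critical point at (x, y) = (5.63, 5.5) from centroid. f_tx = M·y/J = 2.199 kip/in; f_ty = M·x/J = 2.251 kip/in.
Resultant f_max = √[f_tx² + (f_v + f_ty)²] = √[2.199² + (1.367 + 2.251)²] = 4.233 kip/in.
Capacity per unit length: φr_n = 0.75 × 0.6 × 80 × (0.707 × 0.1875) = 4.772 kip/in.
4.233 ≤ 4.772 → adequate.

f_max ≈ 4.23 kip/in; adequate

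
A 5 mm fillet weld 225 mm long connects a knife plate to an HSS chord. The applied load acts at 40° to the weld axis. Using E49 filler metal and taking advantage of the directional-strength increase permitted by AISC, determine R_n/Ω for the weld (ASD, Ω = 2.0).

R_n/Ω ≈ 147 kN

E49XX → F_EXX = 490 MPa.
t_e = 0.707 × 5 = 3.535 mm; A_we = 3.535 × 225 = 795.4 mm².
Directional factor: 1.0 + 0.5 sin^1.5(40°) = 1.258.
F_nw = 0.6 × 490 × 1.258 = 369.8 MPa.
R_n/Ω = (369.8 × 795.4) / 2.0 × 10⁻³ = 147 kN.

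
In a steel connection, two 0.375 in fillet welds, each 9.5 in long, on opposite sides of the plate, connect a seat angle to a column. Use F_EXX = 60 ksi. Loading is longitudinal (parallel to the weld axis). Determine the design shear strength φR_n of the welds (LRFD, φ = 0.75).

φR_n ≈ 136 kips

Effective throat t_e = 0.707 × 0.375 = 0.2651 in.
Total length L = 19 in; A_we = 0.2651 × 19 = 5.037 in².
F_nw = 0.6 F_EXX = 0.6 × 60 = 36 ksi.
φR_n = 0.75 × 36 × 5.037 = 136 kips.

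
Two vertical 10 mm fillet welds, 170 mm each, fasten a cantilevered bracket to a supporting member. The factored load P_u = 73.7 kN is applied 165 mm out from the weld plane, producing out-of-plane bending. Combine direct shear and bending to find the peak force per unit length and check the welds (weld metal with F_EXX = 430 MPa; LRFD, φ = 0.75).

f_max ≈ 1280 N/mm; adequate

L_w = 2 × 170 = 340 mm; section modulus (unit throat) S = 2 × L²/6 = 9633 mm².
Direct shear f_v = P/L_w = 73.7×10³/340 = 216.8 N/mm.
Moment M = P × e = 73.7×10³ × 165 = 12160000 N·mm; bending f_b = M/S = 1262 N/mm.
f_max = √(f_v² + f_b²) = √(216.8² + 1262²) = 1281 N/mm.
φr_n = 0.75 × 0.6 × 430 × (0.707 × 10) = 1368 N/mm → adequate.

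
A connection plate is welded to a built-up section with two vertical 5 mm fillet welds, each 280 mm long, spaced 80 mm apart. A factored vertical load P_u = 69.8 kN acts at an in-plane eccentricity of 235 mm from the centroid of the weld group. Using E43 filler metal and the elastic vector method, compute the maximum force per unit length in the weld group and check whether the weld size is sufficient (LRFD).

E43XX → F_EXX = 430 MPa.
Total weld length L_w = 560 mm. Treat welds as unit-width lines.
Polar moment about centroid: J = 2[d³/12 + d(b/2)²] = 2[280³/12 + 280×40²] = 4555000 mm³.
Direct shear f_v = P/L_w = 69.8×10³ / 560 = 124.6 N/mm (vertical).
Torsion M = P·e = 69.8×10³ × 235 = 16403000 N·mm.
Critical point at (x, y) = (40, 140) from centroid. f_tx = M·y/J = 504.2 N/mm; f_ty = M·x/J = 144.1 N/mm.
Resultant f_max = √[f_tx² + (f_v + f_ty)²] = √[504.2² + (124.6 + 144.1)²] = 571.3 N/mm.
Capacity per unit length: φr_n = 0.75 × 0.6 × 430 × (0.707 × 5) = 684 N/mm.
571.3 ≤ 684 → adequate.

f_max ≈ 571 N/mm; adequate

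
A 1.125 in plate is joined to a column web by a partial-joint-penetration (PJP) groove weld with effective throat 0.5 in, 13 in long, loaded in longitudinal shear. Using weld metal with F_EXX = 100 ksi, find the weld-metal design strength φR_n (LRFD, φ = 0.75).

φR_n ≈ 292 kip

Effective throat (given) t_e = 0.5 in.
A_we = 0.5 × 13 = 6.5 in².
F_nw = 0.6 F_EXX = 60 ksi.
φR_n = 0.75 × 60 × 6.5 = 292.5 kip.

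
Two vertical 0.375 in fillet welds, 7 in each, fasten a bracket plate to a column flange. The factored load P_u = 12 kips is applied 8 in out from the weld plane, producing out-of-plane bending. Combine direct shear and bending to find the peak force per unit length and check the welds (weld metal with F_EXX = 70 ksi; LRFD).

L_w = 2 × 7 = 14 in; section modulus (unit throat) S = 2 × L²/6 = 16.33 in².
Direct shear f_v = P/L_w = 12/14 = 0.8571 kip/in.
Moment M = P × e = 12 × 8 = 96 kip·in; bending f_b = M/S = 5.878 kip/in.
f_max = √(f_v² + f_b²) = √(0.8571² + 5.878²) = 5.94 kip/in.
φr_n = 0.75 × 0.6 × 70 × (0.707 × 0.375) = 8.351 kip/in → adequate.

f_max ≈ 5.94 kip/in; adequate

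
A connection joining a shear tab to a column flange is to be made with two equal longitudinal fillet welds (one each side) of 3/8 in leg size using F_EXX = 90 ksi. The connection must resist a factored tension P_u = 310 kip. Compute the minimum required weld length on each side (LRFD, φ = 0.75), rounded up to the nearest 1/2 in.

L = 14.5 in on each side

Throat t_e = 0.707 × 0.375 = 0.2651 in.
φr_n = 0.75 × 0.6 × 90 × 0.2651 = 10.74 kip/in.
L_req = P_u / φr_n = 310 / 10.74 = 28.87 in total.
Per side: 28.87 / 2 = 14.44 in.
Round up → use L = 14.5 in on each side.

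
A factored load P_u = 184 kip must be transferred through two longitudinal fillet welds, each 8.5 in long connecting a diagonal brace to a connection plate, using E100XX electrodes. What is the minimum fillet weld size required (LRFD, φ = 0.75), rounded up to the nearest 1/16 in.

E100XX → F_EXX = 100 ksi.
Total weld length L = 17 in.
Required throat t_e = P_u / (φ × 0.6 F_EXX × L) = 184 / (0.75 × 0.6 × 100 × 17) = 0.2405 in.
Required leg w = t_e / 0.707 = 0.3402 in → use 3/8 in.

w = 3/8 in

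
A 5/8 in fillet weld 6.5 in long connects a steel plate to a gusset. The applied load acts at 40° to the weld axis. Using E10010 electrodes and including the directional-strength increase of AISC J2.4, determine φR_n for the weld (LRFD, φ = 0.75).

φR_n ≈ 163 kips

E100XX → F_EXX = 100 ksi.
t_e = 0.707 × 0.625 = 0.4419 in; A_we = 0.4419 × 6.5 = 2.872 in².
Directional factor: 1.0 + 0.5 sin^1.5(40°) = 1.258.
F_nw = 0.6 × 100 × 1.258 = 75.46 ksi.
φR_n = 0.75 × 75.46 × 2.872 = 162.6 kips.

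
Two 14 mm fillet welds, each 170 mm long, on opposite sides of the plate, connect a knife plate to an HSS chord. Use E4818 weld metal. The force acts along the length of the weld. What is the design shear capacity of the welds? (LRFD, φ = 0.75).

E48XX → F_EXX = 480 MPa.
Effective throat t_e = 0.707 × 14 = 9.898 mm.
Total length L = 340 mm; A_we = 9.898 × 340 = 3365 mm².
F_nw = 0.6 F_EXX = 0.6 × 480 = 288 MPa.
φR_n = 0.75 × 288 × 3365 × 10⁻³ = 726.9 kN.

φR_n ≈ 727 kN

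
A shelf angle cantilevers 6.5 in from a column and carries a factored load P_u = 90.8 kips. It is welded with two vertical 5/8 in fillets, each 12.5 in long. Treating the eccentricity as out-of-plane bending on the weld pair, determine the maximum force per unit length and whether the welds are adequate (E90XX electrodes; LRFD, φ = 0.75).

f_max ≈ 11.9 kip/in; adequate

E90XX → F_EXX = 90 ksi.
L_w = 2 × 12.5 = 25 in; section modulus (unit throat) S = 2 × L²/6 = 52.08 in².
Direct shear f_v = P/L_w = 90.8/25 = 3.632 kip/in.
Moment M = P × e = 90.8 × 6.5 = 590.2 kip·in; bending f_b = M/S = 11.33 kip/in.
f_max = √(f_v² + f_b²) = √(3.632² + 11.33²) = 11.9 kip/in.
φr_n = 0.75 × 0.6 × 90 × (0.707 × 0.625) = 17.9 kip/in → adequate.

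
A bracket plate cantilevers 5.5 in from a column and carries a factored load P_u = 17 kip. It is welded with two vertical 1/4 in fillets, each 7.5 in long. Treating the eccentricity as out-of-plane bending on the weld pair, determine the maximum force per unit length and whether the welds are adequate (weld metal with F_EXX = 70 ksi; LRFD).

f_max ≈ 5.11 kip/in; adequate

L_w = 2 × 7.5 = 15 in; section modulus (unit throat) S = 2 × L²/6 = 18.75 in².
Direct shear f_v = P/L_w = 17/15 = 1.133 kip/in.
Moment M = P × e = 17 × 5.5 = 93.5 kip·in; bending f_b = M/S = 4.987 kip/in.
f_max = √(f_v² + f_b²) = √(1.133² + 4.987²) = 5.114 kip/in.
φr_n = 0.75 × 0.6 × 70 × (0.707 × 0.25) = 5.568 kip/in → adequate.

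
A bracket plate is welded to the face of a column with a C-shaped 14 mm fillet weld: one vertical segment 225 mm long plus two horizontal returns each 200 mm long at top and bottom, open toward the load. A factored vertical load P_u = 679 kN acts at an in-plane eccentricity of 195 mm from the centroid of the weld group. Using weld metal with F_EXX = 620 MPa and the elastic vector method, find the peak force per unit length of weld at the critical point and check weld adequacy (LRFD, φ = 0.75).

Total weld length L_w = 625 mm. Treat welds as unit-width lines.
Centroid: x̄ = 2×200×100 / 625 = 64 mm from the vertical weld.
Polar moment about centroid: J = I_x + I_y = [225³/12 + 2×200×112.5²] + [225×64² + 2(200³/12 + 200×36²)] = 8785000 mm³.
Direct shear f_v = P/L_w = 679×10³ / 625 = 1086 N/mm (vertical).
Torsion M = P·e = 679×10³ × 195 = 132400000 N·mm.
Critical point at (x, y) = (136, 112.5) from centroid. f_tx = M·y/J = 1696 N/mm; f_ty = M·x/J = 2050 N/mm.
Resultant f_max = √[f_tx² + (f_v + f_ty)²] = √[1696² + (1086 + 2050)²] = 3565 N/mm.
Capacity per unit length: φr_n = 0.75 × 0.6 × 620 × (0.707 × 14) = 2762 N/mm.
3565 > 2762 → NOT adequate.

f_max ≈ 3570 N/mm; NOT adequate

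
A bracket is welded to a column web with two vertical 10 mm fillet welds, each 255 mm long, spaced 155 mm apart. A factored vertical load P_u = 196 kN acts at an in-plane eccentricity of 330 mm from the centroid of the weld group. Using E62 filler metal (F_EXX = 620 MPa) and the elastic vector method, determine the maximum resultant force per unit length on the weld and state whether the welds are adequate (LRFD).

f_max ≈ 1880 N/mm; adequate

Total weld length L_w = 510 mm. Treat welds as unit-width lines.
Polar moment about centroid: J = 2[d³/12 + d(b/2)²] = 2[255³/12 + 255×77.5²] = 5827000 mm³.
Direct shear f_v = P/L_w = 196×10³ / 510 = 384.3 N/mm (vertical).
Torsion M = P·e = 196×10³ × 330 = 64680000 N·mm.
Critical point at (x, y) = (77.5, 127.5) from centroid. f_tx = M·y/J = 1415 N/mm; f_ty = M·x/J = 860.3 N/mm.
Resultant f_max = √[f_tx² + (f_v + f_ty)²] = √[1415² + (384.3 + 860.3)²] = 1885 N/mm.
Capacity per unit length: φr_n = 0.75 × 0.6 × 620 × (0.707 × 10) = 1973 N/mm.
1885 ≤ 1973 → adequate.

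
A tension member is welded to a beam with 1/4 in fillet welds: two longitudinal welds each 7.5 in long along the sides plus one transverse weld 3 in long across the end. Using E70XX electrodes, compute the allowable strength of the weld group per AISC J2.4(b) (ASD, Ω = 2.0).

E70XX → F_EXX = 70 ksi.
t_e = 0.707 × 0.25 = 0.1767 in.
R_nwl = 0.6 × 70 × 0.1767 × 15 = 111.4 kips (longitudinal, 2 welds).
R_nwt = 0.6 × 70 × 0.1767 × 3 = 22.27 kips (transverse, base value).
(i) R_nwl + R_nwt = 133.6 kips; (ii) 0.85 R_nwl + 1.5 R_nwt = 128.1 kips.
R_n = max = 133.6 kips [governs: (i)]; R_n/Ω = 66.81 kips.

R_n/Ω ≈ 66.8 kips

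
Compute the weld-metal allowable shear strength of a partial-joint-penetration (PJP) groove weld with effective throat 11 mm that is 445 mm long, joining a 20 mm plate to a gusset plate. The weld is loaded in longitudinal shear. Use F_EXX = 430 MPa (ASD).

R_n/Ω ≈ 631 kN

Effective throat (given) t_e = 11 mm.
A_we = 11 × 445 = 4895 mm².
F_nw = 0.6 F_EXX = 258 MPa.
R_n/Ω = (258 × 4895) / 2.0 × 10⁻³ = 631.5 kN.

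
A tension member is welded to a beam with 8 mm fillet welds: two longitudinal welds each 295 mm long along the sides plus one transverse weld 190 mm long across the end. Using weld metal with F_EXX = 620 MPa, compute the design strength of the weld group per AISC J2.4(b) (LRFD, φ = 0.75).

φR_n ≈ 1240 kN

t_e = 0.707 × 8 = 5.656 mm.
R_nwl = 0.6 × 620 × 5.656 × 590 × 10⁻³ = 1241 kN (longitudinal, 2 welds).
R_nwt = 0.6 × 620 × 5.656 × 190 × 10⁻³ = 399.8 kN (transverse, base value).
(i) R_nwl + R_nwt = 1641 kN; (ii) 0.85 R_nwl + 1.5 R_nwt = 1655 kN.
R_n = max = 1655 kN [governs: (ii)]; φR_n = 1241 kN.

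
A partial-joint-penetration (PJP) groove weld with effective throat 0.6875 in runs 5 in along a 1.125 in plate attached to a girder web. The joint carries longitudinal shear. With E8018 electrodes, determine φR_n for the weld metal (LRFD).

φR_n ≈ 124 kips

E80XX → F_EXX = 80 ksi.
Effective throat (given) t_e = 0.6875 in.
A_we = 0.6875 × 5 = 3.438 in².
F_nw = 0.6 F_EXX = 48 ksi.
φR_n = 0.75 × 48 × 3.438 = 123.8 kips.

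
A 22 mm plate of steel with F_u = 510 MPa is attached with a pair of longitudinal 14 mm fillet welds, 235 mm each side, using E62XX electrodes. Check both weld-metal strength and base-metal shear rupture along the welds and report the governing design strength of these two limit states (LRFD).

E62XX → F_EXX = 620 MPa.
t_e = 0.707 × 14 = 9.898 mm; L = 470 mm.
Weld metal: φR_n = 0.75 × 0.6 × 620 × 9.898 × 470 × 10⁻³ = 1298 kN.
Base metal (shear rupture): φR_n = 0.75 × 0.6 × 510 × 22 × 470 × 10⁻³ = 2373 kN.
Governing: weld metal.

φR_n ≈ 1300 kN (weld metal governs)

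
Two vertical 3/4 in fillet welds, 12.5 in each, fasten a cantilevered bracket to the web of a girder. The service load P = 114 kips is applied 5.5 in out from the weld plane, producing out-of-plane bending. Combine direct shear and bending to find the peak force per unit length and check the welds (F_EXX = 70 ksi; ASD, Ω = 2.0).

f_max ≈ 12.9 kip/in; NOT adequate

L_w = 2 × 12.5 = 25 in; section modulus (unit throat) S = 2 × L²/6 = 52.08 in².
Direct shear f_v = P/L_w = 114/25 = 4.56 kip/in.
Moment M = P × e = 114 × 5.5 = 627 kip·in; bending f_b = M/S = 12.04 kip/in.
f_max = √(f_v² + f_b²) = √(4.56² + 12.04²) = 12.87 kip/in.
r_n/Ω = (1/2.0) × 0.6 × 70 × (0.707 × 0.75) = 11.14 kip/in → NOT adequate.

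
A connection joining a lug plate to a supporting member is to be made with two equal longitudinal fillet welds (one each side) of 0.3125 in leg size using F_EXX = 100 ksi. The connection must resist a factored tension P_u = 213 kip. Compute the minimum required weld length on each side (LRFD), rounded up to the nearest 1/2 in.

L = 11 in on each side

Throat t_e = 0.707 × 0.3125 = 0.2209 in.
φr_n = 0.75 × 0.6 × 100 × 0.2209 = 9.942 kip/in.
L_req = P_u / φr_n = 213 / 9.942 = 21.42 in total.
Per side: 21.42 / 2 = 10.71 in.
Round up → use L = 11 in on each side.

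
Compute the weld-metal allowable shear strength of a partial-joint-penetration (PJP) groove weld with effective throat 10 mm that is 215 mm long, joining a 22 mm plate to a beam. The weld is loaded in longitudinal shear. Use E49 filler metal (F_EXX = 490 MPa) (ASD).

Effective throat (given) t_e = 10 mm.
A_we = 10 × 215 = 2150 mm².
F_nw = 0.6 F_EXX = 294 MPa.
R_n/Ω = (294 × 2150) / 2.0 × 10⁻³ = 316.1 kN.

R_n/Ω ≈ 316 kN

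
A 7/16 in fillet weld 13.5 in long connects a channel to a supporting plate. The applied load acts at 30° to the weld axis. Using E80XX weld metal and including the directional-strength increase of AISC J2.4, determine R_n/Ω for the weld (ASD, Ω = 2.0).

R_n/Ω ≈ 118 kips

E80XX → F_EXX = 80 ksi.
t_e = 0.707 × 0.4375 = 0.3093 in; A_we = 0.3093 × 13.5 = 4.176 in².
Directional factor: 1.0 + 0.5 sin^1.5(30°) = 1.177.
F_nw = 0.6 × 80 × 1.177 = 56.49 ksi.
R_n/Ω = (56.49 × 4.176) / 2.0 = 117.9 kips.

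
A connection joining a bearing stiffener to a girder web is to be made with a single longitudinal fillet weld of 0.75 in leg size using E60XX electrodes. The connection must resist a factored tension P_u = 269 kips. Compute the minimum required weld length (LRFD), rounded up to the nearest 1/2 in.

L = 19 in

E60XX → F_EXX = 60 ksi.
Throat t_e = 0.707 × 0.75 = 0.5302 in.
φr_n = 0.75 × 0.6 × 60 × 0.5302 = 14.32 kips/in.
L_req = P_u / φr_n = 269 / 14.32 = 18.79 in total.
Round up → use L = 19 in.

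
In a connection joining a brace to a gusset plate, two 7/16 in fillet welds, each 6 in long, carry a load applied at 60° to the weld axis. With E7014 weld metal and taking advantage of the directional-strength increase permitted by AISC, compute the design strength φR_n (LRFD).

φR_n ≈ 164 kip

E70XX → F_EXX = 70 ksi.
t_e = 0.707 × 0.4375 = 0.3093 in; A_we = 0.3093 × 12 = 3.712 in².
Directional factor: 1.0 + 0.5 sin^1.5(60°) = 1.403.
F_nw = 0.6 × 70 × 1.403 = 58.92 ksi.
φR_n = 0.75 × 58.92 × 3.712 = 164 kip.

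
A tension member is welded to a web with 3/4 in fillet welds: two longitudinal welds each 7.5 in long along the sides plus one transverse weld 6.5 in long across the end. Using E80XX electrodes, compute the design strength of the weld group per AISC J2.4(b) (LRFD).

φR_n ≈ 430 kips

E80XX → F_EXX = 80 ksi.
t_e = 0.707 × 0.75 = 0.5302 in.
R_nwl = 0.6 × 80 × 0.5302 × 15 = 381.8 kips (longitudinal, 2 welds).
R_nwt = 0.6 × 80 × 0.5302 × 6.5 = 165.4 kips (transverse, base value).
(i) R_nwl + R_nwt = 547.2 kips; (ii) 0.85 R_nwl + 1.5 R_nwt = 572.7 kips.
R_n = max = 572.7 kips [governs: (ii)]; φR_n = 429.5 kips.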